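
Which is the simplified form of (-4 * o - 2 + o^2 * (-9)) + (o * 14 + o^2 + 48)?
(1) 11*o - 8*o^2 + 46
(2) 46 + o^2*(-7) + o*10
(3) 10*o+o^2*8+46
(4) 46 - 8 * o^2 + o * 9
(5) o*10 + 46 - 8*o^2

Adding the polynomials and combining like terms:
(-4*o - 2 + o^2*(-9)) + (o*14 + o^2 + 48)
= o*10 + 46 - 8*o^2
5) o*10 + 46 - 8*o^2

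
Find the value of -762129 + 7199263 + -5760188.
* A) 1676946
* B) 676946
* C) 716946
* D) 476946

First: -762129 + 7199263 = 6437134
Then: 6437134 + -5760188 = 676946
B) 676946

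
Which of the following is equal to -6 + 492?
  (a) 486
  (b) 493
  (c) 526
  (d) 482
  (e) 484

-6 + 492 = 486
a) 486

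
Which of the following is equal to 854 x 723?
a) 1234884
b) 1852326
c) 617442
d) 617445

854 * 723 = 617442
c) 617442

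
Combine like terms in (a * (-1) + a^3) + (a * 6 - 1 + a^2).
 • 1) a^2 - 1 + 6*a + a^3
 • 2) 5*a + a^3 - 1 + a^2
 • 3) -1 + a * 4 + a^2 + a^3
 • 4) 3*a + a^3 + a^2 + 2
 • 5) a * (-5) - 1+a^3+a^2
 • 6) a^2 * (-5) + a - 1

Adding the polynomials and combining like terms:
(a*(-1) + a^3) + (a*6 - 1 + a^2)
= 5*a + a^3 - 1 + a^2
2) 5*a + a^3 - 1 + a^2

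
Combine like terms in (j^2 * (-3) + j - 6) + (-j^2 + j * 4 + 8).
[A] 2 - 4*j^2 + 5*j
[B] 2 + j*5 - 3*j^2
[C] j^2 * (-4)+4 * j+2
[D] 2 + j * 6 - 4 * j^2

Adding the polynomials and combining like terms:
(j^2*(-3) + j - 6) + (-j^2 + j*4 + 8)
= 2 - 4*j^2 + 5*j
A) 2 - 4*j^2 + 5*j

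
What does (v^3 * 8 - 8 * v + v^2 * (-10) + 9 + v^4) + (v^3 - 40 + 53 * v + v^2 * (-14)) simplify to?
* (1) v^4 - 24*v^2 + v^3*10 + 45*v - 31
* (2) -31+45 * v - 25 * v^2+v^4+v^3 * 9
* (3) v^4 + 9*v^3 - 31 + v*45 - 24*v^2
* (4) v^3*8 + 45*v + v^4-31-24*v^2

Adding the polynomials and combining like terms:
(v^3*8 - 8*v + v^2*(-10) + 9 + v^4) + (v^3 - 40 + 53*v + v^2*(-14))
= v^4 + 9*v^3 - 31 + v*45 - 24*v^2
3) v^4 + 9*v^3 - 31 + v*45 - 24*v^2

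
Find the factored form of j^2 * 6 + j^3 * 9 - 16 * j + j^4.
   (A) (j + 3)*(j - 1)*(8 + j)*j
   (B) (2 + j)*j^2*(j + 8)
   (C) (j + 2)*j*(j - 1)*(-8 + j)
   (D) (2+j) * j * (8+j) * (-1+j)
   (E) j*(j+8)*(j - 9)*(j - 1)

We need to factor j^2 * 6 + j^3 * 9 - 16 * j + j^4.
The factored form is (2+j) * j * (8+j) * (-1+j).
D) (2+j) * j * (8+j) * (-1+j)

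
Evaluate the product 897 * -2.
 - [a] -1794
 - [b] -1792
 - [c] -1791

897 * -2 = -1794
a) -1794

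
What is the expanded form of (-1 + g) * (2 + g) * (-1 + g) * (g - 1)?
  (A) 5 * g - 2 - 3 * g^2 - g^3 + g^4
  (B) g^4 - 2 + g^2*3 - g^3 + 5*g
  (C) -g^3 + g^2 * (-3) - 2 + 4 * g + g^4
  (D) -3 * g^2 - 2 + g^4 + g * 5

Expanding (-1 + g) * (2 + g) * (-1 + g) * (g - 1):
= 5 * g - 2 - 3 * g^2 - g^3 + g^4
A) 5 * g - 2 - 3 * g^2 - g^3 + g^4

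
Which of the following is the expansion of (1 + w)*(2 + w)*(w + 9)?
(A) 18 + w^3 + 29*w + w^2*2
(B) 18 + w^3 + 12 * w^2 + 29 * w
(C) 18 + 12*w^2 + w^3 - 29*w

Expanding (1 + w)*(2 + w)*(w + 9):
= 18 + w^3 + 12 * w^2 + 29 * w
B) 18 + w^3 + 12 * w^2 + 29 * w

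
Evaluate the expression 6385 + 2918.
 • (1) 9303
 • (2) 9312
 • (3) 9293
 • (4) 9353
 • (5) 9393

6385 + 2918 = 9303
1) 9303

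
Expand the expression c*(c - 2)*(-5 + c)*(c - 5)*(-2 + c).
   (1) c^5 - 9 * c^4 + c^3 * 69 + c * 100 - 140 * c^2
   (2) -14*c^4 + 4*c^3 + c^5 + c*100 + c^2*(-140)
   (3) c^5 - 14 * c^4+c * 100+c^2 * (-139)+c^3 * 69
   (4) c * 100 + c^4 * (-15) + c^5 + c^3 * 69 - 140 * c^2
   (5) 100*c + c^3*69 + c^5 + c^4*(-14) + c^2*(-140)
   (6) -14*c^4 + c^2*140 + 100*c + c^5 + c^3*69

Expanding c*(c - 2)*(-5 + c)*(c - 5)*(-2 + c):
= 100*c + c^3*69 + c^5 + c^4*(-14) + c^2*(-140)
5) 100*c + c^3*69 + c^5 + c^4*(-14) + c^2*(-140)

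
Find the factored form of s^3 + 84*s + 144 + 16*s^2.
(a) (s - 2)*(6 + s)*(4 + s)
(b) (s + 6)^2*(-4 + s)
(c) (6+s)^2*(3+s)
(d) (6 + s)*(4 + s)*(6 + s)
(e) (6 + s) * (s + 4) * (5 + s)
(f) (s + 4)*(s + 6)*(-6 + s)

We need to factor s^3 + 84*s + 144 + 16*s^2.
The factored form is (6 + s)*(4 + s)*(6 + s).
d) (6 + s)*(4 + s)*(6 + s)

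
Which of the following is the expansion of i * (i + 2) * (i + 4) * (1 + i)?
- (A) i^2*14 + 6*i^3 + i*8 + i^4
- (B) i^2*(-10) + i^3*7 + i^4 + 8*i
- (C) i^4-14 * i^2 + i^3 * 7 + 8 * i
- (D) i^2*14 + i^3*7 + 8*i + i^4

Expanding i * (i + 2) * (i + 4) * (1 + i):
= i^2*14 + i^3*7 + 8*i + i^4
D) i^2*14 + i^3*7 + 8*i + i^4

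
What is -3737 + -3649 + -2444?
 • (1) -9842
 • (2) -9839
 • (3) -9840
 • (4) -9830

First: -3737 + -3649 = -7386
Then: -7386 + -2444 = -9830
4) -9830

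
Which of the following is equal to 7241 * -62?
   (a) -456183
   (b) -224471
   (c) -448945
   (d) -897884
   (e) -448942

7241 * -62 = -448942
e) -448942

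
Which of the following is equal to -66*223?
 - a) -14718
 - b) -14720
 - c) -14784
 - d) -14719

-66 * 223 = -14718
a) -14718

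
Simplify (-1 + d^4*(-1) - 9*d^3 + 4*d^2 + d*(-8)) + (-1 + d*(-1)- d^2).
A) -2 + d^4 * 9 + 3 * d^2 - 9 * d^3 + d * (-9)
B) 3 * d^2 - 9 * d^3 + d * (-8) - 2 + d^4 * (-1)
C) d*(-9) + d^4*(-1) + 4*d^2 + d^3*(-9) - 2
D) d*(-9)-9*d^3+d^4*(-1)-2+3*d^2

Adding the polynomials and combining like terms:
(-1 + d^4*(-1) - 9*d^3 + 4*d^2 + d*(-8)) + (-1 + d*(-1) - d^2)
= d*(-9)-9*d^3+d^4*(-1)-2+3*d^2
D) d*(-9)-9*d^3+d^4*(-1)-2+3*d^2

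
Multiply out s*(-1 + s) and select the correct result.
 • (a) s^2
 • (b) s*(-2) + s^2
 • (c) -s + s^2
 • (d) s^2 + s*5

Expanding s*(-1 + s):
= -s + s^2
c) -s + s^2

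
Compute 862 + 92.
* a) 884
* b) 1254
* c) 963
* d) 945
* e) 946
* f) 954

862 + 92 = 954
f) 954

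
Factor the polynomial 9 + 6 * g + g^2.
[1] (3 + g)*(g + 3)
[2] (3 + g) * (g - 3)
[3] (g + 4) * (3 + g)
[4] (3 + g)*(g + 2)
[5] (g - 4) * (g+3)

We need to factor 9 + 6 * g + g^2.
The factored form is (3 + g)*(g + 3).
1) (3 + g)*(g + 3)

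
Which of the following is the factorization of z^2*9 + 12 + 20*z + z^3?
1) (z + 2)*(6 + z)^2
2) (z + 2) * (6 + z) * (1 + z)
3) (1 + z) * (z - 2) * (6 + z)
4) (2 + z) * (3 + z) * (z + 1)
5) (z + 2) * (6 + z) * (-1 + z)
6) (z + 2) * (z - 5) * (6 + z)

We need to factor z^2*9 + 12 + 20*z + z^3.
The factored form is (z + 2) * (6 + z) * (1 + z).
2) (z + 2) * (6 + z) * (1 + z)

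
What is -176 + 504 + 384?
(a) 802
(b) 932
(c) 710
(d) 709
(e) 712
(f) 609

First: -176 + 504 = 328
Then: 328 + 384 = 712
e) 712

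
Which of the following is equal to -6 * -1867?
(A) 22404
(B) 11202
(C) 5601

-6 * -1867 = 11202
B) 11202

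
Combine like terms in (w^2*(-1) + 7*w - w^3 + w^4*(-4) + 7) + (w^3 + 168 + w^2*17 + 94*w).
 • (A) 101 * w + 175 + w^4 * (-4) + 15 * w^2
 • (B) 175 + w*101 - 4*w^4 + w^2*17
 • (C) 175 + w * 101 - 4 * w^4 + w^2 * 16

Adding the polynomials and combining like terms:
(w^2*(-1) + 7*w - w^3 + w^4*(-4) + 7) + (w^3 + 168 + w^2*17 + 94*w)
= 175 + w * 101 - 4 * w^4 + w^2 * 16
C) 175 + w * 101 - 4 * w^4 + w^2 * 16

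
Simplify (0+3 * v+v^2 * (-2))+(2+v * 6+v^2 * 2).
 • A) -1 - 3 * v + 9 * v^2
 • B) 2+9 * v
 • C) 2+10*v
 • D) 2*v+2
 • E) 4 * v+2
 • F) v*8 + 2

Adding the polynomials and combining like terms:
(0 + 3*v + v^2*(-2)) + (2 + v*6 + v^2*2)
= 2+9 * v
B) 2+9 * v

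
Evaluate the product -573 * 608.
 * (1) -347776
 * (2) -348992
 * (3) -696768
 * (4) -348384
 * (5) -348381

-573 * 608 = -348384
4) -348384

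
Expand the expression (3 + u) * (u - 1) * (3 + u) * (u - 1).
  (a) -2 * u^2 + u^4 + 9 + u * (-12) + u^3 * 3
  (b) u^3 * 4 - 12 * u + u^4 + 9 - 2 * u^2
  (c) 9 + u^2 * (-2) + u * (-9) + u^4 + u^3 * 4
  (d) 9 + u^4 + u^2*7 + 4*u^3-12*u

Expanding (3 + u) * (u - 1) * (3 + u) * (u - 1):
= u^3 * 4 - 12 * u + u^4 + 9 - 2 * u^2
b) u^3 * 4 - 12 * u + u^4 + 9 - 2 * u^2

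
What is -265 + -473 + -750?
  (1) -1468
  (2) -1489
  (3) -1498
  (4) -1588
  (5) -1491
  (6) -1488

First: -265 + -473 = -738
Then: -738 + -750 = -1488
6) -1488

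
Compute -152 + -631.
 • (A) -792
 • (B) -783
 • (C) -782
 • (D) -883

-152 + -631 = -783
B) -783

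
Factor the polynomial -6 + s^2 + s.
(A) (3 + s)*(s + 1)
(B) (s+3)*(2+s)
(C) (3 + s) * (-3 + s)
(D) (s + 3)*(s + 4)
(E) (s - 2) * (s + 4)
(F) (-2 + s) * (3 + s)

We need to factor -6 + s^2 + s.
The factored form is (-2 + s) * (3 + s).
F) (-2 + s) * (3 + s)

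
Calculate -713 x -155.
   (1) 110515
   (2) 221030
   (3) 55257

-713 * -155 = 110515
1) 110515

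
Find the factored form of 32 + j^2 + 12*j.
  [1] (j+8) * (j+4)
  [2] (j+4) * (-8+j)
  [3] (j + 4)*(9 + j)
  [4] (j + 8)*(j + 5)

We need to factor 32 + j^2 + 12*j.
The factored form is (j+8) * (j+4).
1) (j+8) * (j+4)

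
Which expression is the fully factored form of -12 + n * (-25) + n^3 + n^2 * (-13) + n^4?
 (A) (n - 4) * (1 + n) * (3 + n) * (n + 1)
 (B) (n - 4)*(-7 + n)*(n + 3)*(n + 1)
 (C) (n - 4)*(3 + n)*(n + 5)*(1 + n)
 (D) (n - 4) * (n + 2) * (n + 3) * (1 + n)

We need to factor -12 + n * (-25) + n^3 + n^2 * (-13) + n^4.
The factored form is (n - 4) * (1 + n) * (3 + n) * (n + 1).
A) (n - 4) * (1 + n) * (3 + n) * (n + 1)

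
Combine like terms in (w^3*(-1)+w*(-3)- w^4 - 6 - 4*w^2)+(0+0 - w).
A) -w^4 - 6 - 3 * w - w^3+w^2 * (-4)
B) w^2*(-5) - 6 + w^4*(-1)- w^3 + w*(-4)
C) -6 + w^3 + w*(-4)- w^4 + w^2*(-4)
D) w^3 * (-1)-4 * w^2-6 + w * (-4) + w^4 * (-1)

Adding the polynomials and combining like terms:
(w^3*(-1) + w*(-3) - w^4 - 6 - 4*w^2) + (0 + 0 - w)
= w^3 * (-1)-4 * w^2-6 + w * (-4) + w^4 * (-1)
D) w^3 * (-1)-4 * w^2-6 + w * (-4) + w^4 * (-1)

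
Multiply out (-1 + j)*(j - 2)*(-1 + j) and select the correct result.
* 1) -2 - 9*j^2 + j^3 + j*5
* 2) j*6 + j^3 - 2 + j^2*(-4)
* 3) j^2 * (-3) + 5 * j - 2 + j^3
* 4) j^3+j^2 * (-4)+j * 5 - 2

Expanding (-1 + j)*(j - 2)*(-1 + j):
= j^3+j^2 * (-4)+j * 5 - 2
4) j^3+j^2 * (-4)+j * 5 - 2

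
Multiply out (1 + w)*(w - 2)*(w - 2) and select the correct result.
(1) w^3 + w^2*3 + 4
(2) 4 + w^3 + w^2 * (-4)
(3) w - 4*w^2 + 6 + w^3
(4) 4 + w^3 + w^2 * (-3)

Expanding (1 + w)*(w - 2)*(w - 2):
= 4 + w^3 + w^2 * (-3)
4) 4 + w^3 + w^2 * (-3)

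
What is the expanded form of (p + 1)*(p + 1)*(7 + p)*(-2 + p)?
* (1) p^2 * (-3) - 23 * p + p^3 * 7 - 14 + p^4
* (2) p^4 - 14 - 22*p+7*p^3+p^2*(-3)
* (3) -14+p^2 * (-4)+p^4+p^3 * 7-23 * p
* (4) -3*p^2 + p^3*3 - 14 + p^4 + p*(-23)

Expanding (p + 1)*(p + 1)*(7 + p)*(-2 + p):
= p^2 * (-3) - 23 * p + p^3 * 7 - 14 + p^4
1) p^2 * (-3) - 23 * p + p^3 * 7 - 14 + p^4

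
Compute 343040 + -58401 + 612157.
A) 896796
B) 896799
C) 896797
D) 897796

First: 343040 + -58401 = 284639
Then: 284639 + 612157 = 896796
A) 896796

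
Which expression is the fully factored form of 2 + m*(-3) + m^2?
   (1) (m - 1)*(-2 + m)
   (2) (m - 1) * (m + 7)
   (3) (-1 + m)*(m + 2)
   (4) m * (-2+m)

We need to factor 2 + m*(-3) + m^2.
The factored form is (m - 1)*(-2 + m).
1) (m - 1)*(-2 + m)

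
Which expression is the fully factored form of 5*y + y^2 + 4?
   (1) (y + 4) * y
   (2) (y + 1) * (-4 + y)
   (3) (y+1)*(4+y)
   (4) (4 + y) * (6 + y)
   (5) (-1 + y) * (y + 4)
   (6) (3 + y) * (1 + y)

We need to factor 5*y + y^2 + 4.
The factored form is (y+1)*(4+y).
3) (y+1)*(4+y)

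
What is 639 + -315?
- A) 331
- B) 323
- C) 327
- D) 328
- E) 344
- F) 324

639 + -315 = 324
F) 324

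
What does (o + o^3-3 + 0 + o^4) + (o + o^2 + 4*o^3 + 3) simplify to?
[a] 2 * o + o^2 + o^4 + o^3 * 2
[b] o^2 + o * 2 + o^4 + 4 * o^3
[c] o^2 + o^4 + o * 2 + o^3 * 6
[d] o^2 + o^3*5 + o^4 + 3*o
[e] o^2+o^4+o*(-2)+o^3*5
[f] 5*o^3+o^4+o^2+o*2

Adding the polynomials and combining like terms:
(o + o^3 - 3 + 0 + o^4) + (o + o^2 + 4*o^3 + 3)
= 5*o^3+o^4+o^2+o*2
f) 5*o^3+o^4+o^2+o*2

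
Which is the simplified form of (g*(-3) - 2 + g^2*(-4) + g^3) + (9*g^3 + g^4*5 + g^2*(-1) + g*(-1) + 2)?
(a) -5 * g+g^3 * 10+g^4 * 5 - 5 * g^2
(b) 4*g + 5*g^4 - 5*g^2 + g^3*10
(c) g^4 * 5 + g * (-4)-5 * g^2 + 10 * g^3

Adding the polynomials and combining like terms:
(g*(-3) - 2 + g^2*(-4) + g^3) + (9*g^3 + g^4*5 + g^2*(-1) + g*(-1) + 2)
= g^4 * 5 + g * (-4)-5 * g^2 + 10 * g^3
c) g^4 * 5 + g * (-4)-5 * g^2 + 10 * g^3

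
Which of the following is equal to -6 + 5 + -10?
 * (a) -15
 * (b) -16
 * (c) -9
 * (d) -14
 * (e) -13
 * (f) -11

First: -6 + 5 = -1
Then: -1 + -10 = -11
f) -11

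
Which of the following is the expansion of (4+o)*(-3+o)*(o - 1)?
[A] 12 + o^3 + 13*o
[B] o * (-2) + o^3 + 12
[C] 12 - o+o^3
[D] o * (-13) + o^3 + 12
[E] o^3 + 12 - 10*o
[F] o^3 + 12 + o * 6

Expanding (4+o)*(-3+o)*(o - 1):
= o * (-13) + o^3 + 12
D) o * (-13) + o^3 + 12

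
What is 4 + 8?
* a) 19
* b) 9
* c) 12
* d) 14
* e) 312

4 + 8 = 12
c) 12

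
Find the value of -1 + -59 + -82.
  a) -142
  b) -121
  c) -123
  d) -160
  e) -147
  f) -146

First: -1 + -59 = -60
Then: -60 + -82 = -142
a) -142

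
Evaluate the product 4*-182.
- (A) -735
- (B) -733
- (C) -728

4 * -182 = -728
C) -728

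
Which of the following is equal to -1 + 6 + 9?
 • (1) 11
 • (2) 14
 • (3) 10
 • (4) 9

First: -1 + 6 = 5
Then: 5 + 9 = 14
2) 14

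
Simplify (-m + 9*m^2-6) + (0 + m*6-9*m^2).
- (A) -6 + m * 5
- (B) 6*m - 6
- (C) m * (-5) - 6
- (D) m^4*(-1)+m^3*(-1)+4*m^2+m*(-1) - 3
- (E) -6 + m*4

Adding the polynomials and combining like terms:
(-m + 9*m^2 - 6) + (0 + m*6 - 9*m^2)
= -6 + m * 5
A) -6 + m * 5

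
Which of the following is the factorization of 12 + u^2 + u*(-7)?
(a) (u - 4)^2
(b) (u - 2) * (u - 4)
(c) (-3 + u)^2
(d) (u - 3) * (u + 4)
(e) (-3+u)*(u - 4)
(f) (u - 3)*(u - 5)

We need to factor 12 + u^2 + u*(-7).
The factored form is (-3+u)*(u - 4).
e) (-3+u)*(u - 4)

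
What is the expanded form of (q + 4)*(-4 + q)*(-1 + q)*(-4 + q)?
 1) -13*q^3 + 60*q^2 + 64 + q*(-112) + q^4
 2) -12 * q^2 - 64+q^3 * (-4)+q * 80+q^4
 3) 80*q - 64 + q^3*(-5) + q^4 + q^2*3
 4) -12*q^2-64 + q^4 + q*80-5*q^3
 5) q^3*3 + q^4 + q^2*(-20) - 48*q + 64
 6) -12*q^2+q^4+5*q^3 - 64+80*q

Expanding (q + 4)*(-4 + q)*(-1 + q)*(-4 + q):
= -12*q^2-64 + q^4 + q*80-5*q^3
4) -12*q^2-64 + q^4 + q*80-5*q^3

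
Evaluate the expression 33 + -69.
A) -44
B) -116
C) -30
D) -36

33 + -69 = -36
D) -36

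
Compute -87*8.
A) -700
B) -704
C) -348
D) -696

-87 * 8 = -696
D) -696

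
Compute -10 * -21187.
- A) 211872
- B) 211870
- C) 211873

-10 * -21187 = 211870
B) 211870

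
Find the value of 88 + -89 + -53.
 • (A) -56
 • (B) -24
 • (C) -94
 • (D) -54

First: 88 + -89 = -1
Then: -1 + -53 = -54
D) -54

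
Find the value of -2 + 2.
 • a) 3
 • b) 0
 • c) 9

-2 + 2 = 0
b) 0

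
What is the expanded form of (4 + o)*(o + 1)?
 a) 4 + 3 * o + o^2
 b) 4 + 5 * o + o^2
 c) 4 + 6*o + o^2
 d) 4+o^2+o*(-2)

Expanding (4 + o)*(o + 1):
= 4 + 5 * o + o^2
b) 4 + 5 * o + o^2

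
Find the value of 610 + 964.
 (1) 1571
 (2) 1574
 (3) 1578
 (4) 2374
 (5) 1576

610 + 964 = 1574
2) 1574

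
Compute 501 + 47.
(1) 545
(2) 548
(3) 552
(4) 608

501 + 47 = 548
2) 548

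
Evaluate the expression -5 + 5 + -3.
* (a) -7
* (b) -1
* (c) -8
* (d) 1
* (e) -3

First: -5 + 5 = 0
Then: 0 + -3 = -3
e) -3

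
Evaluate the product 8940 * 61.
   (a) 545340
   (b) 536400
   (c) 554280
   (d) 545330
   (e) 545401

8940 * 61 = 545340
a) 545340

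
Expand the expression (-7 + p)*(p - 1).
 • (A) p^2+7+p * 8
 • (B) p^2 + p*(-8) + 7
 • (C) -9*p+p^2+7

Expanding (-7 + p)*(p - 1):
= p^2 + p*(-8) + 7
B) p^2 + p*(-8) + 7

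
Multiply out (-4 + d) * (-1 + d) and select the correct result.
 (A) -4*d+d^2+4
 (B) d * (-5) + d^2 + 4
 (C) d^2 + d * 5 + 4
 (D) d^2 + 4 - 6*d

Expanding (-4 + d) * (-1 + d):
= d * (-5) + d^2 + 4
B) d * (-5) + d^2 + 4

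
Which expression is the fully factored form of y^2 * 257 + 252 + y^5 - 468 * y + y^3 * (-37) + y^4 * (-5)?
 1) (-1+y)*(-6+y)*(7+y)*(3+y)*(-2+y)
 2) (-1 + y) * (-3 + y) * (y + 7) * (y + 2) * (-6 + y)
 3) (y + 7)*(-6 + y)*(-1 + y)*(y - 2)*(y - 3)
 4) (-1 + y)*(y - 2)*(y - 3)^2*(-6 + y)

We need to factor y^2 * 257 + 252 + y^5 - 468 * y + y^3 * (-37) + y^4 * (-5).
The factored form is (y + 7)*(-6 + y)*(-1 + y)*(y - 2)*(y - 3).
3) (y + 7)*(-6 + y)*(-1 + y)*(y - 2)*(y - 3)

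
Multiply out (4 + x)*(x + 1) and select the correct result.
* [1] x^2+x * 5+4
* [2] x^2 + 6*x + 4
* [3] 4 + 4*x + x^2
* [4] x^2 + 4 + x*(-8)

Expanding (4 + x)*(x + 1):
= x^2+x * 5+4
1) x^2+x * 5+4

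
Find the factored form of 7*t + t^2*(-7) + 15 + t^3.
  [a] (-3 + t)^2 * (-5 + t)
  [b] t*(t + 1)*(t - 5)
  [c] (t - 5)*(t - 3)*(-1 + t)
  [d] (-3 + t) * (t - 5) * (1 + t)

We need to factor 7*t + t^2*(-7) + 15 + t^3.
The factored form is (-3 + t) * (t - 5) * (1 + t).
d) (-3 + t) * (t - 5) * (1 + t)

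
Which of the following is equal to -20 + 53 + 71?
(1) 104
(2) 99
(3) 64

First: -20 + 53 = 33
Then: 33 + 71 = 104
1) 104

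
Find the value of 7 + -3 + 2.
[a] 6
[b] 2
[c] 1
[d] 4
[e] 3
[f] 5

First: 7 + -3 = 4
Then: 4 + 2 = 6
a) 6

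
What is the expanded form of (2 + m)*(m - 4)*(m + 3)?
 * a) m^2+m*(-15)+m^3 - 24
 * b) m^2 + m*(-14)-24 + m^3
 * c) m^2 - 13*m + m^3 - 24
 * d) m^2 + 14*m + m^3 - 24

Expanding (2 + m)*(m - 4)*(m + 3):
= m^2 + m*(-14)-24 + m^3
b) m^2 + m*(-14)-24 + m^3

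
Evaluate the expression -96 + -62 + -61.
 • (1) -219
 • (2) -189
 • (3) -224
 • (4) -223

First: -96 + -62 = -158
Then: -158 + -61 = -219
1) -219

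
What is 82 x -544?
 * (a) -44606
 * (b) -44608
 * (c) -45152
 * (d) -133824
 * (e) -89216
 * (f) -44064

82 * -544 = -44608
b) -44608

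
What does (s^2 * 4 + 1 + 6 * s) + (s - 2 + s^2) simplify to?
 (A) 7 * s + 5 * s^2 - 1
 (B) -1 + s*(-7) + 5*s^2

Adding the polynomials and combining like terms:
(s^2*4 + 1 + 6*s) + (s - 2 + s^2)
= 7 * s + 5 * s^2 - 1
A) 7 * s + 5 * s^2 - 1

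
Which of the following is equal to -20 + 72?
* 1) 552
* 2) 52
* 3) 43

-20 + 72 = 52
2) 52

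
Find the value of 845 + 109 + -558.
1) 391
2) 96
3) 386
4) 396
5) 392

First: 845 + 109 = 954
Then: 954 + -558 = 396
4) 396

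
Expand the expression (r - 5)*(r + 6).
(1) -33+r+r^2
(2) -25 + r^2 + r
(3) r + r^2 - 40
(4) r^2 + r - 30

Expanding (r - 5)*(r + 6):
= r^2 + r - 30
4) r^2 + r - 30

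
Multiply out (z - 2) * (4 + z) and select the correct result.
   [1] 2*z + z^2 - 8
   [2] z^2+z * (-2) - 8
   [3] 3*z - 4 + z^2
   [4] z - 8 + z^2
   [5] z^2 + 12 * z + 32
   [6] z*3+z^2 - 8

Expanding (z - 2) * (4 + z):
= 2*z + z^2 - 8
1) 2*z + z^2 - 8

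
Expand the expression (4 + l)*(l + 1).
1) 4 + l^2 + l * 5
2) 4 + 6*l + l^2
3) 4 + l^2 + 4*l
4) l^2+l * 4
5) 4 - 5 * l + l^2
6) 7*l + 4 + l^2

Expanding (4 + l)*(l + 1):
= 4 + l^2 + l * 5
1) 4 + l^2 + l * 5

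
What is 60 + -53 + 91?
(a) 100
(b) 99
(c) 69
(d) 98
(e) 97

First: 60 + -53 = 7
Then: 7 + 91 = 98
d) 98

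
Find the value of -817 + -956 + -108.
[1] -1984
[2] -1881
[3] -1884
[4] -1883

First: -817 + -956 = -1773
Then: -1773 + -108 = -1881
2) -1881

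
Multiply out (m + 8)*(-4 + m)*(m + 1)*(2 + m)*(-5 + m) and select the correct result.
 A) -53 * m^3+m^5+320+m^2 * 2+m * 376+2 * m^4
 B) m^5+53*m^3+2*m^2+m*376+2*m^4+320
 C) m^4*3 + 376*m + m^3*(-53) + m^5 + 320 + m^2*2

Expanding (m + 8)*(-4 + m)*(m + 1)*(2 + m)*(-5 + m):
= -53 * m^3+m^5+320+m^2 * 2+m * 376+2 * m^4
A) -53 * m^3+m^5+320+m^2 * 2+m * 376+2 * m^4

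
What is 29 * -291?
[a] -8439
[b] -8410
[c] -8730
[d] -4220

29 * -291 = -8439
a) -8439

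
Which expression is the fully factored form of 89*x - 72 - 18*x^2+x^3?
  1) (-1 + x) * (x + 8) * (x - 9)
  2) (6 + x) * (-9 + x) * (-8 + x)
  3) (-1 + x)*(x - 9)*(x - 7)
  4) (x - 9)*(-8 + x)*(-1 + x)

We need to factor 89*x - 72 - 18*x^2+x^3.
The factored form is (x - 9)*(-8 + x)*(-1 + x).
4) (x - 9)*(-8 + x)*(-1 + x)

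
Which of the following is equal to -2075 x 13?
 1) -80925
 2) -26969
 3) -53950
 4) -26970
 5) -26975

-2075 * 13 = -26975
5) -26975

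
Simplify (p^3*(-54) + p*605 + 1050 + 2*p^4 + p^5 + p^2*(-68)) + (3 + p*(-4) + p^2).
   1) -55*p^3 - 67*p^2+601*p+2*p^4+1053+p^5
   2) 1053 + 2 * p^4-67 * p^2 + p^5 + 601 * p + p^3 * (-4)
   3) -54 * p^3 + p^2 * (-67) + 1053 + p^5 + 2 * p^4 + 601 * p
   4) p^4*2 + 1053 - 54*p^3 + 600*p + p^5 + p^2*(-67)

Adding the polynomials and combining like terms:
(p^3*(-54) + p*605 + 1050 + 2*p^4 + p^5 + p^2*(-68)) + (3 + p*(-4) + p^2)
= -54 * p^3 + p^2 * (-67) + 1053 + p^5 + 2 * p^4 + 601 * p
3) -54 * p^3 + p^2 * (-67) + 1053 + p^5 + 2 * p^4 + 601 * p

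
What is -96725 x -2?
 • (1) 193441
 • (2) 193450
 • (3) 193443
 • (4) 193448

-96725 * -2 = 193450
2) 193450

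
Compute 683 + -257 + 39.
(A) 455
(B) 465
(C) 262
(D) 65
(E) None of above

First: 683 + -257 = 426
Then: 426 + 39 = 465
B) 465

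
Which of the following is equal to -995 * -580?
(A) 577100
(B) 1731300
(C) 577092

-995 * -580 = 577100
A) 577100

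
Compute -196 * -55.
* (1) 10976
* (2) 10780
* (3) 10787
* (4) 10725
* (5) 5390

-196 * -55 = 10780
2) 10780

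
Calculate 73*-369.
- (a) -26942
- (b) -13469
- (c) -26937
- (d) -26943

73 * -369 = -26937
c) -26937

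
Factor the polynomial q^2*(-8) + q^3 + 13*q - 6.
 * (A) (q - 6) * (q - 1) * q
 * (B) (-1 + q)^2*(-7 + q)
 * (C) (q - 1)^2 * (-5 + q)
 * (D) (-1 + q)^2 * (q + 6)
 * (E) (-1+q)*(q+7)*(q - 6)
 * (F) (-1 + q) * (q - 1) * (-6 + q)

We need to factor q^2*(-8) + q^3 + 13*q - 6.
The factored form is (-1 + q) * (q - 1) * (-6 + q).
F) (-1 + q) * (q - 1) * (-6 + q)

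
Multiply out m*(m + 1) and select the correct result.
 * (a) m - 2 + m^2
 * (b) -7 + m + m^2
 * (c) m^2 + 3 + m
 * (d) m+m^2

Expanding m*(m + 1):
= m+m^2
d) m+m^2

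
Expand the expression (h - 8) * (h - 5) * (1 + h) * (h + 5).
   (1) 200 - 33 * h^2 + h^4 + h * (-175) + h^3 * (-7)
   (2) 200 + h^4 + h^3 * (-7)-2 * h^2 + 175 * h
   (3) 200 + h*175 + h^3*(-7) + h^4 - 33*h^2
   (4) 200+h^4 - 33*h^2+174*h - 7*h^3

Expanding (h - 8) * (h - 5) * (1 + h) * (h + 5):
= 200 + h*175 + h^3*(-7) + h^4 - 33*h^2
3) 200 + h*175 + h^3*(-7) + h^4 - 33*h^2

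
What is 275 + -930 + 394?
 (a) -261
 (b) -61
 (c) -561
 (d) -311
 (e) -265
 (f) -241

First: 275 + -930 = -655
Then: -655 + 394 = -261
a) -261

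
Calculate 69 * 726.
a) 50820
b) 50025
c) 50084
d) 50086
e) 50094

69 * 726 = 50094
e) 50094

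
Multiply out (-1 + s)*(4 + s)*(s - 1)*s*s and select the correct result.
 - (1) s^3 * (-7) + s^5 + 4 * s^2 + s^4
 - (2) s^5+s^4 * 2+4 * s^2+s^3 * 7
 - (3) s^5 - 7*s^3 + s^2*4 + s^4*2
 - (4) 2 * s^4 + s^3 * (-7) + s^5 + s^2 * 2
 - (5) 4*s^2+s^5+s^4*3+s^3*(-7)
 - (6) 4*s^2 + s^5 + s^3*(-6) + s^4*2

Expanding (-1 + s)*(4 + s)*(s - 1)*s*s:
= s^5 - 7*s^3 + s^2*4 + s^4*2
3) s^5 - 7*s^3 + s^2*4 + s^4*2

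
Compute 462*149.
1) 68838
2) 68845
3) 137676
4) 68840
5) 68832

462 * 149 = 68838
1) 68838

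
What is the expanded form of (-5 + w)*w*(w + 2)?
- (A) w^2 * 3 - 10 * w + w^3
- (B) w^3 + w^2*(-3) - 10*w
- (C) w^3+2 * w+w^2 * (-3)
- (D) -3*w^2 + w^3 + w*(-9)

Expanding (-5 + w)*w*(w + 2):
= w^3 + w^2*(-3) - 10*w
B) w^3 + w^2*(-3) - 10*w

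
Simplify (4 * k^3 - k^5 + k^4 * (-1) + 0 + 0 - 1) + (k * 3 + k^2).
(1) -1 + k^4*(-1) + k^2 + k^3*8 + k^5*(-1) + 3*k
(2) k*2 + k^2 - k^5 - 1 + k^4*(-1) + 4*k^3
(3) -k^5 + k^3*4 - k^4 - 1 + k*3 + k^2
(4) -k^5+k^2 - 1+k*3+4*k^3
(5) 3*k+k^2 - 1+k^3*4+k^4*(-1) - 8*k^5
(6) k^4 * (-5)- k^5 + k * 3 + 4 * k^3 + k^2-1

Adding the polynomials and combining like terms:
(4*k^3 - k^5 + k^4*(-1) + 0 + 0 - 1) + (k*3 + k^2)
= -k^5 + k^3*4 - k^4 - 1 + k*3 + k^2
3) -k^5 + k^3*4 - k^4 - 1 + k*3 + k^2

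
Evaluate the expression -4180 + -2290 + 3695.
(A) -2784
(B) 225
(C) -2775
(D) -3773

First: -4180 + -2290 = -6470
Then: -6470 + 3695 = -2775
C) -2775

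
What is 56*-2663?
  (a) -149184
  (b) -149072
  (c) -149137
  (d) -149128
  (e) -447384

56 * -2663 = -149128
d) -149128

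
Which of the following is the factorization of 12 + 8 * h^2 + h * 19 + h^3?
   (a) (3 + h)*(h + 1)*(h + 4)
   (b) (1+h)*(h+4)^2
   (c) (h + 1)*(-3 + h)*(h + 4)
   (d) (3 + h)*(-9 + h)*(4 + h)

We need to factor 12 + 8 * h^2 + h * 19 + h^3.
The factored form is (3 + h)*(h + 1)*(h + 4).
a) (3 + h)*(h + 1)*(h + 4)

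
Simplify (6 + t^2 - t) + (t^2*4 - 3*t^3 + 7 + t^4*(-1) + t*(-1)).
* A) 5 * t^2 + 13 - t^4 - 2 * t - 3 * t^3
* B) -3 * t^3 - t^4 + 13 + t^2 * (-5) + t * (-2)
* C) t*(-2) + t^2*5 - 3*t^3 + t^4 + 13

Adding the polynomials and combining like terms:
(6 + t^2 - t) + (t^2*4 - 3*t^3 + 7 + t^4*(-1) + t*(-1))
= 5 * t^2 + 13 - t^4 - 2 * t - 3 * t^3
A) 5 * t^2 + 13 - t^4 - 2 * t - 3 * t^3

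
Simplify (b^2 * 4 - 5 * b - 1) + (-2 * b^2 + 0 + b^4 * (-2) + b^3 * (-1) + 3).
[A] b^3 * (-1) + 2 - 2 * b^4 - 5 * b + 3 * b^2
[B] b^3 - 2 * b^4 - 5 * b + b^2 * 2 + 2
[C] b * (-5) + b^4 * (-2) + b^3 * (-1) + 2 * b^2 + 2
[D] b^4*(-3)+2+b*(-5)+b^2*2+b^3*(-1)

Adding the polynomials and combining like terms:
(b^2*4 - 5*b - 1) + (-2*b^2 + 0 + b^4*(-2) + b^3*(-1) + 3)
= b * (-5) + b^4 * (-2) + b^3 * (-1) + 2 * b^2 + 2
C) b * (-5) + b^4 * (-2) + b^3 * (-1) + 2 * b^2 + 2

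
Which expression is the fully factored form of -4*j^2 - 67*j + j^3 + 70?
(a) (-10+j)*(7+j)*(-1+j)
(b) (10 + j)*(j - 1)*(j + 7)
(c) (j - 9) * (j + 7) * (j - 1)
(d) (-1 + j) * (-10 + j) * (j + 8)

We need to factor -4*j^2 - 67*j + j^3 + 70.
The factored form is (-10+j)*(7+j)*(-1+j).
a) (-10+j)*(7+j)*(-1+j)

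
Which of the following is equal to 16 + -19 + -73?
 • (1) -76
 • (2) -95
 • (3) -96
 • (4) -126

First: 16 + -19 = -3
Then: -3 + -73 = -76
1) -76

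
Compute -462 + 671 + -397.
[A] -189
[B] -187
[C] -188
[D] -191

First: -462 + 671 = 209
Then: 209 + -397 = -188
C) -188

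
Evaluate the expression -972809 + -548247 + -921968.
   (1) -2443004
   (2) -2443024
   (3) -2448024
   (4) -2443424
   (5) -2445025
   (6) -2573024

First: -972809 + -548247 = -1521056
Then: -1521056 + -921968 = -2443024
2) -2443024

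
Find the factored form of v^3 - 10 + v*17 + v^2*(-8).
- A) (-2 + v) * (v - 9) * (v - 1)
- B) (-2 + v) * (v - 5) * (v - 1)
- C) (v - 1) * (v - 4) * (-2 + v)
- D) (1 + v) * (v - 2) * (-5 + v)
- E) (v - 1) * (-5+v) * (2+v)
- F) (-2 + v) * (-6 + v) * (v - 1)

We need to factor v^3 - 10 + v*17 + v^2*(-8).
The factored form is (-2 + v) * (v - 5) * (v - 1).
B) (-2 + v) * (v - 5) * (v - 1)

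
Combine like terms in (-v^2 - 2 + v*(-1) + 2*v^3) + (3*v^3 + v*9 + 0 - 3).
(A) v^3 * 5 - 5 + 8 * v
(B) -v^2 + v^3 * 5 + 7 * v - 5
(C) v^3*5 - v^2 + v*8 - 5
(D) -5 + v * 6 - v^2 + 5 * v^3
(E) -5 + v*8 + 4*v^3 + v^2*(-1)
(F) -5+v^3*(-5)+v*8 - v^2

Adding the polynomials and combining like terms:
(-v^2 - 2 + v*(-1) + 2*v^3) + (3*v^3 + v*9 + 0 - 3)
= v^3*5 - v^2 + v*8 - 5
C) v^3*5 - v^2 + v*8 - 5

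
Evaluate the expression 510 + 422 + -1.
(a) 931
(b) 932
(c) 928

First: 510 + 422 = 932
Then: 932 + -1 = 931
a) 931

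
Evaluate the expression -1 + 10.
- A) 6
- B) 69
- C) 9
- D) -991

-1 + 10 = 9
C) 9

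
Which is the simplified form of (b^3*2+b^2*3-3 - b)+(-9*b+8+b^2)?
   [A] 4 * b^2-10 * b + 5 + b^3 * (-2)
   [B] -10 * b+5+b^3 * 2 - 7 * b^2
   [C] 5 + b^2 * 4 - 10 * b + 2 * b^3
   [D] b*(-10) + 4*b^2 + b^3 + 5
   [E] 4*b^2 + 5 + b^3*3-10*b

Adding the polynomials and combining like terms:
(b^3*2 + b^2*3 - 3 - b) + (-9*b + 8 + b^2)
= 5 + b^2 * 4 - 10 * b + 2 * b^3
C) 5 + b^2 * 4 - 10 * b + 2 * b^3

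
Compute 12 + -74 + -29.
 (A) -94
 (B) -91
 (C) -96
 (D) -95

First: 12 + -74 = -62
Then: -62 + -29 = -91
B) -91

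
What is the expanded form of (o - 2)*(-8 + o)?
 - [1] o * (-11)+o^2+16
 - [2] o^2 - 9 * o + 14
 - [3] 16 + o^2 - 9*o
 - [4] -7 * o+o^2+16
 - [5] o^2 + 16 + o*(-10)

Expanding (o - 2)*(-8 + o):
= o^2 + 16 + o*(-10)
5) o^2 + 16 + o*(-10)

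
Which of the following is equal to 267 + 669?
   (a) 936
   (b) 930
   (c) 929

267 + 669 = 936
a) 936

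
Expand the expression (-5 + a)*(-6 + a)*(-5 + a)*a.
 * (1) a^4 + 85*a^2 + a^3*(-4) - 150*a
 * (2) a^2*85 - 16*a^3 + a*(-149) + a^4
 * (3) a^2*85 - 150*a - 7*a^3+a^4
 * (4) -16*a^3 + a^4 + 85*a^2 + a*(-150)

Expanding (-5 + a)*(-6 + a)*(-5 + a)*a:
= -16*a^3 + a^4 + 85*a^2 + a*(-150)
4) -16*a^3 + a^4 + 85*a^2 + a*(-150)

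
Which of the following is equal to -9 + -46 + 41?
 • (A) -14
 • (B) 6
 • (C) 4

First: -9 + -46 = -55
Then: -55 + 41 = -14
A) -14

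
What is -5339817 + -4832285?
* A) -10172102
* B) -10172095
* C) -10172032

-5339817 + -4832285 = -10172102
A) -10172102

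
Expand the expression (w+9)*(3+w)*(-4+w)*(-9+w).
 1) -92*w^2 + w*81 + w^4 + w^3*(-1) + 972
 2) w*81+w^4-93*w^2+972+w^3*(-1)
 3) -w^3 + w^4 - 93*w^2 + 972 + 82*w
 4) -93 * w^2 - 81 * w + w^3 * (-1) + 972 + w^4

Expanding (w+9)*(3+w)*(-4+w)*(-9+w):
= w*81+w^4-93*w^2+972+w^3*(-1)
2) w*81+w^4-93*w^2+972+w^3*(-1)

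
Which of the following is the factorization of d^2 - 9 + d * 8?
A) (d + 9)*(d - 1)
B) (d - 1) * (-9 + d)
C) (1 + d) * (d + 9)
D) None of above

We need to factor d^2 - 9 + d * 8.
The factored form is (d + 9)*(d - 1).
A) (d + 9)*(d - 1)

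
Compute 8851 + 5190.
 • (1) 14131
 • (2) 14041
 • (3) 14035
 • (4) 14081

8851 + 5190 = 14041
2) 14041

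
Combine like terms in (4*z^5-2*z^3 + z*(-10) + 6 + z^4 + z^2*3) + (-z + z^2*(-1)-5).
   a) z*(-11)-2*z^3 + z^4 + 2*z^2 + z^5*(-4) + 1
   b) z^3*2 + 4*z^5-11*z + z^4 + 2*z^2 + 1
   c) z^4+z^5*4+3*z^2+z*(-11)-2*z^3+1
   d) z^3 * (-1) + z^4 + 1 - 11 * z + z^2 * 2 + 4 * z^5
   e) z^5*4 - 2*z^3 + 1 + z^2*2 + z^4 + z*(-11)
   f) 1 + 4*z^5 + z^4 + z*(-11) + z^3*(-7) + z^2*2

Adding the polynomials and combining like terms:
(4*z^5 - 2*z^3 + z*(-10) + 6 + z^4 + z^2*3) + (-z + z^2*(-1) - 5)
= z^5*4 - 2*z^3 + 1 + z^2*2 + z^4 + z*(-11)
e) z^5*4 - 2*z^3 + 1 + z^2*2 + z^4 + z*(-11)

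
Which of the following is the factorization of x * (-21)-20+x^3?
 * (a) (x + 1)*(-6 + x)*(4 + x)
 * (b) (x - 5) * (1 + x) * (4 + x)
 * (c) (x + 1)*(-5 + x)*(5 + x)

We need to factor x * (-21)-20+x^3.
The factored form is (x - 5) * (1 + x) * (4 + x).
b) (x - 5) * (1 + x) * (4 + x)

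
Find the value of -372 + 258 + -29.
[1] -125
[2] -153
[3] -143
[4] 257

First: -372 + 258 = -114
Then: -114 + -29 = -143
3) -143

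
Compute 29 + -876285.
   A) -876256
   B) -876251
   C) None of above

29 + -876285 = -876256
A) -876256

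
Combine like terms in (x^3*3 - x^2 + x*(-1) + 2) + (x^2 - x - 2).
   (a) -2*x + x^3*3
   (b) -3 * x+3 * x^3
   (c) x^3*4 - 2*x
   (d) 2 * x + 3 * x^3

Adding the polynomials and combining like terms:
(x^3*3 - x^2 + x*(-1) + 2) + (x^2 - x - 2)
= -2*x + x^3*3
a) -2*x + x^3*3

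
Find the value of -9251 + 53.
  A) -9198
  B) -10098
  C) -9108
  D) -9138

-9251 + 53 = -9198
A) -9198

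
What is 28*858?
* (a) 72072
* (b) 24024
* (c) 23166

28 * 858 = 24024
b) 24024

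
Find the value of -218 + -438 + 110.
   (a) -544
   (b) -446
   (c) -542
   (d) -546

First: -218 + -438 = -656
Then: -656 + 110 = -546
d) -546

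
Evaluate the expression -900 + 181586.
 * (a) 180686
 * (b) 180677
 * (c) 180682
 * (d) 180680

-900 + 181586 = 180686
a) 180686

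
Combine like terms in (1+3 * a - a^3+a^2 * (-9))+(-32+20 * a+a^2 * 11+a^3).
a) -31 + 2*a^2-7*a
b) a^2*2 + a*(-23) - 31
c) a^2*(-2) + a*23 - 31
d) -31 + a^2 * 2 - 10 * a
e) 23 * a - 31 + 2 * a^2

Adding the polynomials and combining like terms:
(1 + 3*a - a^3 + a^2*(-9)) + (-32 + 20*a + a^2*11 + a^3)
= 23 * a - 31 + 2 * a^2
e) 23 * a - 31 + 2 * a^2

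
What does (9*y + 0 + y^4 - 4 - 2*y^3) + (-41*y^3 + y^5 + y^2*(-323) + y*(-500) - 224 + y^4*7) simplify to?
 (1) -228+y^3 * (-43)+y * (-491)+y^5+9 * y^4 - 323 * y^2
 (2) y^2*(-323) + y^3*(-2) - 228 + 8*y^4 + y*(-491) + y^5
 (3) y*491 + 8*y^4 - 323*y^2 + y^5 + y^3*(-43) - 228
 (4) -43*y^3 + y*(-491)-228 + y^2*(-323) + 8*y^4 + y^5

Adding the polynomials and combining like terms:
(9*y + 0 + y^4 - 4 - 2*y^3) + (-41*y^3 + y^5 + y^2*(-323) + y*(-500) - 224 + y^4*7)
= -43*y^3 + y*(-491)-228 + y^2*(-323) + 8*y^4 + y^5
4) -43*y^3 + y*(-491)-228 + y^2*(-323) + 8*y^4 + y^5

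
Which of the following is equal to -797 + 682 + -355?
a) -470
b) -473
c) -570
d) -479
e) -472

First: -797 + 682 = -115
Then: -115 + -355 = -470
a) -470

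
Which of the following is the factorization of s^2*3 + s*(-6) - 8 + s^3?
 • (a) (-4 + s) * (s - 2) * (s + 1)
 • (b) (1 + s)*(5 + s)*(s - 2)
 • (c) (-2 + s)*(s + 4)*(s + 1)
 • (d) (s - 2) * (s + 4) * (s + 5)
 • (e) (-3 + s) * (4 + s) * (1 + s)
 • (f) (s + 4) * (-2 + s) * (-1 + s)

We need to factor s^2*3 + s*(-6) - 8 + s^3.
The factored form is (-2 + s)*(s + 4)*(s + 1).
c) (-2 + s)*(s + 4)*(s + 1)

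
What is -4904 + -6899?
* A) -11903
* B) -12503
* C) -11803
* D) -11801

-4904 + -6899 = -11803
C) -11803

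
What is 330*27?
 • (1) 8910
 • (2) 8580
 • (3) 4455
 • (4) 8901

330 * 27 = 8910
1) 8910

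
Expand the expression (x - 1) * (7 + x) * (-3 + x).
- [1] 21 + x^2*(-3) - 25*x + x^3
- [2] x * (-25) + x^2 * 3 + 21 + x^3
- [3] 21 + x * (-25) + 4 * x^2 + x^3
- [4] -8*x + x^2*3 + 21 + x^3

Expanding (x - 1) * (7 + x) * (-3 + x):
= x * (-25) + x^2 * 3 + 21 + x^3
2) x * (-25) + x^2 * 3 + 21 + x^3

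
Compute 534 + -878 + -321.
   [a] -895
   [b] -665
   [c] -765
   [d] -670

First: 534 + -878 = -344
Then: -344 + -321 = -665
b) -665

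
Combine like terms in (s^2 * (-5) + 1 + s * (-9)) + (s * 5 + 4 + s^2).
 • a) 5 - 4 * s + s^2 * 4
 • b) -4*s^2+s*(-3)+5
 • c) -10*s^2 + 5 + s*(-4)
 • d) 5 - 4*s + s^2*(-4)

Adding the polynomials and combining like terms:
(s^2*(-5) + 1 + s*(-9)) + (s*5 + 4 + s^2)
= 5 - 4*s + s^2*(-4)
d) 5 - 4*s + s^2*(-4)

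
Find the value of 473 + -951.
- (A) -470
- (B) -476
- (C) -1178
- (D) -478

473 + -951 = -478
D) -478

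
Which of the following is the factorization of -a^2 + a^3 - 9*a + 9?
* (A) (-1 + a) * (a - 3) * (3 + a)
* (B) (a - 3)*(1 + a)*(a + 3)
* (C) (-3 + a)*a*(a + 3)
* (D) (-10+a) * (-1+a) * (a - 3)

We need to factor -a^2 + a^3 - 9*a + 9.
The factored form is (-1 + a) * (a - 3) * (3 + a).
A) (-1 + a) * (a - 3) * (3 + a)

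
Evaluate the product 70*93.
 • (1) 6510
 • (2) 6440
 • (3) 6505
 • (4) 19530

70 * 93 = 6510
1) 6510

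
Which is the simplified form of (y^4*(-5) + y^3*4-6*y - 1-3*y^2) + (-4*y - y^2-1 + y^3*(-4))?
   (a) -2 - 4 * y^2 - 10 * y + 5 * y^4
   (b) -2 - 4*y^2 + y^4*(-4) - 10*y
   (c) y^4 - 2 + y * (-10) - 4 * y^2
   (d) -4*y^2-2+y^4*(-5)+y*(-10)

Adding the polynomials and combining like terms:
(y^4*(-5) + y^3*4 - 6*y - 1 - 3*y^2) + (-4*y - y^2 - 1 + y^3*(-4))
= -4*y^2-2+y^4*(-5)+y*(-10)
d) -4*y^2-2+y^4*(-5)+y*(-10)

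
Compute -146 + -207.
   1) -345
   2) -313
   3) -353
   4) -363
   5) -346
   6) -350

-146 + -207 = -353
3) -353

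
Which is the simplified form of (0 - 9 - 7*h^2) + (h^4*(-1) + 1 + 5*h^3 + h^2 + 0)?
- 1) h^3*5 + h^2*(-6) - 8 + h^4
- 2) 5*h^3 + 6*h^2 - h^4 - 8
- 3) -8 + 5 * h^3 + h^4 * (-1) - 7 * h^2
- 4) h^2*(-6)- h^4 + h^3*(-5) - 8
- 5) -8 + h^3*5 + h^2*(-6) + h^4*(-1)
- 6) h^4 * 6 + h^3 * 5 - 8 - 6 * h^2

Adding the polynomials and combining like terms:
(0 - 9 - 7*h^2) + (h^4*(-1) + 1 + 5*h^3 + h^2 + 0)
= -8 + h^3*5 + h^2*(-6) + h^4*(-1)
5) -8 + h^3*5 + h^2*(-6) + h^4*(-1)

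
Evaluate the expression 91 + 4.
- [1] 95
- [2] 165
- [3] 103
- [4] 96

91 + 4 = 95
1) 95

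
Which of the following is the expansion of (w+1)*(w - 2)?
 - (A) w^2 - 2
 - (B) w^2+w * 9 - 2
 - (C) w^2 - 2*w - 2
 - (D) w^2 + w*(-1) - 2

Expanding (w+1)*(w - 2):
= w^2 + w*(-1) - 2
D) w^2 + w*(-1) - 2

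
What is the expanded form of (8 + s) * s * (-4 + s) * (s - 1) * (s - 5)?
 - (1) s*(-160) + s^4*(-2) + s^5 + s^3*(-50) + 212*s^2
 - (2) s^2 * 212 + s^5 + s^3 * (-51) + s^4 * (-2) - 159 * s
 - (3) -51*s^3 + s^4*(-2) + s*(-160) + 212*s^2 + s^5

Expanding (8 + s) * s * (-4 + s) * (s - 1) * (s - 5):
= -51*s^3 + s^4*(-2) + s*(-160) + 212*s^2 + s^5
3) -51*s^3 + s^4*(-2) + s*(-160) + 212*s^2 + s^5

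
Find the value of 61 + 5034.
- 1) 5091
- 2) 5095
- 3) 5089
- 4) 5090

61 + 5034 = 5095
2) 5095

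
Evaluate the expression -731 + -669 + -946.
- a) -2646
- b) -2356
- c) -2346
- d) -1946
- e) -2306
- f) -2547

First: -731 + -669 = -1400
Then: -1400 + -946 = -2346
c) -2346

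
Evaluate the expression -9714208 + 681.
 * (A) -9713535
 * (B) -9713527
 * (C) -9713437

-9714208 + 681 = -9713527
B) -9713527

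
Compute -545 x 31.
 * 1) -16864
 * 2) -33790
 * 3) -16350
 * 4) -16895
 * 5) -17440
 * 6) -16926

-545 * 31 = -16895
4) -16895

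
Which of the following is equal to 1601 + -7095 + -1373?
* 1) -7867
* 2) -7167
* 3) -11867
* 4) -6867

First: 1601 + -7095 = -5494
Then: -5494 + -1373 = -6867
4) -6867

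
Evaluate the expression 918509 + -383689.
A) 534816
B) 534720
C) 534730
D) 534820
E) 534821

918509 + -383689 = 534820
D) 534820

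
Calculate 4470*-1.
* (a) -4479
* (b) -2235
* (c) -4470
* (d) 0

4470 * -1 = -4470
c) -4470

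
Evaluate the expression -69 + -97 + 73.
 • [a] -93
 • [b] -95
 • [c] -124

First: -69 + -97 = -166
Then: -166 + 73 = -93
a) -93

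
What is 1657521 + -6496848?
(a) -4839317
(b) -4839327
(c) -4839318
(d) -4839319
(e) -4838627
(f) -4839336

1657521 + -6496848 = -4839327
b) -4839327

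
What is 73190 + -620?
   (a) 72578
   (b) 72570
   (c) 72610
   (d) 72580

73190 + -620 = 72570
b) 72570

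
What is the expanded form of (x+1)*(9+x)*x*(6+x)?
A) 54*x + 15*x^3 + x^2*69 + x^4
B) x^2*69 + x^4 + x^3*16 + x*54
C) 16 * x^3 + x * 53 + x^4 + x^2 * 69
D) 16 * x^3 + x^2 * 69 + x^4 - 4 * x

Expanding (x+1)*(9+x)*x*(6+x):
= x^2*69 + x^4 + x^3*16 + x*54
B) x^2*69 + x^4 + x^3*16 + x*54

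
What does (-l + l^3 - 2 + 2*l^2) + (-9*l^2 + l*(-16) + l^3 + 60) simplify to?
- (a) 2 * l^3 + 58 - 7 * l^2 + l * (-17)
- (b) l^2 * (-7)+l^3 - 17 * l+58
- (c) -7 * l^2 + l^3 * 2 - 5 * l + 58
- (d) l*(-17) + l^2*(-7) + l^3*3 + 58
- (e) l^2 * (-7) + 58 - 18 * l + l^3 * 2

Adding the polynomials and combining like terms:
(-l + l^3 - 2 + 2*l^2) + (-9*l^2 + l*(-16) + l^3 + 60)
= 2 * l^3 + 58 - 7 * l^2 + l * (-17)
a) 2 * l^3 + 58 - 7 * l^2 + l * (-17)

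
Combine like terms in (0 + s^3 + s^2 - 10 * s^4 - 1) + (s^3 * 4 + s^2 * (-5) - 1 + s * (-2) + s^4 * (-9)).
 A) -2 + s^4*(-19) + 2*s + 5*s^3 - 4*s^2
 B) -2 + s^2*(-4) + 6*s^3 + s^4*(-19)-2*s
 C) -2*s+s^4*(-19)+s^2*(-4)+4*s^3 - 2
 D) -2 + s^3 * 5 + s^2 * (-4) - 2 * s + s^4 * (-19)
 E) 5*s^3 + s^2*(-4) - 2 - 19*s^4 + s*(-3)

Adding the polynomials and combining like terms:
(0 + s^3 + s^2 - 10*s^4 - 1) + (s^3*4 + s^2*(-5) - 1 + s*(-2) + s^4*(-9))
= -2 + s^3 * 5 + s^2 * (-4) - 2 * s + s^4 * (-19)
D) -2 + s^3 * 5 + s^2 * (-4) - 2 * s + s^4 * (-19)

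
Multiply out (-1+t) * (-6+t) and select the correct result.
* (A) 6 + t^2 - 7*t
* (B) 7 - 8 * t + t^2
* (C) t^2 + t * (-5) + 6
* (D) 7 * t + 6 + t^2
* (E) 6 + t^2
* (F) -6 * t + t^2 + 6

Expanding (-1+t) * (-6+t):
= 6 + t^2 - 7*t
A) 6 + t^2 - 7*t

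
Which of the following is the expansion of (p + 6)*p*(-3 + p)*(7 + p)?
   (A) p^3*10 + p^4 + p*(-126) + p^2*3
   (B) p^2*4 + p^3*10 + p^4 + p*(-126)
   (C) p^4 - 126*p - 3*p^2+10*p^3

Expanding (p + 6)*p*(-3 + p)*(7 + p):
= p^3*10 + p^4 + p*(-126) + p^2*3
A) p^3*10 + p^4 + p*(-126) + p^2*3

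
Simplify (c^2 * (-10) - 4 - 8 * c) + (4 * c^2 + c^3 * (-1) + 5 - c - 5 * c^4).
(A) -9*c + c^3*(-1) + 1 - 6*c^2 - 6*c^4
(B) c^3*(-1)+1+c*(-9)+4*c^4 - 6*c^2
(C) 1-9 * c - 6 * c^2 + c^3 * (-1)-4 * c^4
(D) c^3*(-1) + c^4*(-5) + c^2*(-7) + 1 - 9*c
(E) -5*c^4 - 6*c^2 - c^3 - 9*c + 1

Adding the polynomials and combining like terms:
(c^2*(-10) - 4 - 8*c) + (4*c^2 + c^3*(-1) + 5 - c - 5*c^4)
= -5*c^4 - 6*c^2 - c^3 - 9*c + 1
E) -5*c^4 - 6*c^2 - c^3 - 9*c + 1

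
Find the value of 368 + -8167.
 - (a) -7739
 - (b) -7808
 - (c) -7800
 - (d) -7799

368 + -8167 = -7799
d) -7799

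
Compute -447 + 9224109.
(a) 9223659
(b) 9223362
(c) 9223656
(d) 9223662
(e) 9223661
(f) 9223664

-447 + 9224109 = 9223662
d) 9223662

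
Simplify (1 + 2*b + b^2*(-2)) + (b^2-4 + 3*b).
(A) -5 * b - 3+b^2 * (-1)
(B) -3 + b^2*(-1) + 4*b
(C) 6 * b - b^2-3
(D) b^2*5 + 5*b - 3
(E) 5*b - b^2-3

Adding the polynomials and combining like terms:
(1 + 2*b + b^2*(-2)) + (b^2 - 4 + 3*b)
= 5*b - b^2-3
E) 5*b - b^2-3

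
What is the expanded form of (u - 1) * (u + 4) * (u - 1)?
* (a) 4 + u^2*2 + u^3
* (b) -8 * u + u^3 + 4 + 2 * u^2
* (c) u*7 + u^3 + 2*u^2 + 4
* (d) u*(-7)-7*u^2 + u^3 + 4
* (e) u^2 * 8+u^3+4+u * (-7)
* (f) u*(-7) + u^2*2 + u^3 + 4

Expanding (u - 1) * (u + 4) * (u - 1):
= u*(-7) + u^2*2 + u^3 + 4
f) u*(-7) + u^2*2 + u^3 + 4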